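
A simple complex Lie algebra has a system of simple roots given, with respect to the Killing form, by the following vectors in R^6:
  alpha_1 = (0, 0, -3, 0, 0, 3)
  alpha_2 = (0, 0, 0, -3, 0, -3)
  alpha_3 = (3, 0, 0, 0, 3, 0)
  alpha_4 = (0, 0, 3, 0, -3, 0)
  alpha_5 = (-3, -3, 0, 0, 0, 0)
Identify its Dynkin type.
A5

Compute the Cartan integers a_ij = 2(alpha_i, alpha_j)/(alpha_j, alpha_j); the resulting 5x5 Cartan matrix is
[[2, -1, 0, -1, 0], [-1, 2, 0, 0, 0], [0, 0, 2, -1, -1], [-1, 0, -1, 2, 0], [0, 0, -1, 0, 2]].
All simple roots have the same length, so the diagram is simply laced. The associated Dynkin diagram is a chain of 5 nodes with single edges (A_5), so the type is A_5 (the algebra sl(6)).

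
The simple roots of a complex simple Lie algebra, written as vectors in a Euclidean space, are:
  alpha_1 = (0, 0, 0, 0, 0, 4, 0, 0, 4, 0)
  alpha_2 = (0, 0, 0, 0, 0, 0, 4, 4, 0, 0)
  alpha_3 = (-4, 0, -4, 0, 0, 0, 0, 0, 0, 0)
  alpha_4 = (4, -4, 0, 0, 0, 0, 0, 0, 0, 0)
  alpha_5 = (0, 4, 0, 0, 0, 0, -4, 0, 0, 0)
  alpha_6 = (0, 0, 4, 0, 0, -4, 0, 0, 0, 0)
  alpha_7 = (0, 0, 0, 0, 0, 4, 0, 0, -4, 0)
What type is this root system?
type D_7

Compute the Cartan integers a_ij = 2(alpha_i, alpha_j)/(alpha_j, alpha_j); the resulting 7x7 Cartan matrix is
[[2, 0, 0, 0, 0, -1, 0], [0, 2, 0, 0, -1, 0, 0], [0, 0, 2, -1, 0, -1, 0], [0, 0, -1, 2, -1, 0, 0], [0, -1, 0, -1, 2, 0, 0], [-1, 0, -1, 0, 0, 2, -1], [0, 0, 0, 0, 0, -1, 2]].
All simple roots have the same length, so the diagram is simply laced. The associated Dynkin diagram is a chain of 5 nodes with a fork of two nodes at one end (D_7), so the type is D_7 (the algebra so(14)).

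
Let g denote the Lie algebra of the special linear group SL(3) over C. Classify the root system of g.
This is sl(3), which has dimension 3^2 - 1 = 8 and rank 3 - 1 = 2 (a Cartan subalgebra is the diagonal traceless matrices). In the classification of classical Lie algebras, the special linear algebra sl(n+1) has type A_n; here n = 2, so the Dynkin diagram is a chain of 2 nodes with single edges (A_2). Hence the type is A_2.

A_2 (sl(3))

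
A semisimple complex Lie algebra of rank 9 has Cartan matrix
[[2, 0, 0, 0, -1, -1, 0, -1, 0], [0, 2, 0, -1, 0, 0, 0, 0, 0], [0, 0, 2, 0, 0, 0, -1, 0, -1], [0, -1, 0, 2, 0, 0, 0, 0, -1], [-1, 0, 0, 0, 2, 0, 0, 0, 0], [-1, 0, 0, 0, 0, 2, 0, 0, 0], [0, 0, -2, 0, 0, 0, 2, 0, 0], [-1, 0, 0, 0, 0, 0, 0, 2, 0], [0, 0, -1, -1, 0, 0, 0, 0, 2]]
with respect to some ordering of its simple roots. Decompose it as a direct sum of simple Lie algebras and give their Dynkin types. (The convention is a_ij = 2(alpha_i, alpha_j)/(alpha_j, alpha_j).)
type C_5 ⊕ type D_4

The diagram associated to this matrix has two connected components: the simple roots {alpha_2, alpha_3, alpha_4, alpha_7, alpha_9} form a chain of 5 nodes with a double edge at one end; the terminal node there is the unique long simple root (C_5), and {alpha_1, alpha_5, alpha_6, alpha_8} form a chain of 2 nodes with a fork of two nodes at one end (D_4). A semisimple Lie algebra decomposes uniquely as the direct sum of simple ideals, one per connected component of its Dynkin diagram, so g ≅ C_5 ⊕ D_4 (dimension 55 + 28 = 83).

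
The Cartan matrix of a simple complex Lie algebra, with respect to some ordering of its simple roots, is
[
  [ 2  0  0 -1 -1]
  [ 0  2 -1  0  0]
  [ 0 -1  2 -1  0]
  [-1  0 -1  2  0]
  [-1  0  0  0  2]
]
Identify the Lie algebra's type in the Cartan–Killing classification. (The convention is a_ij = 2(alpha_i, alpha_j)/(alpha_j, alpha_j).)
The matrix has rank 5 with 2's on the diagonal. Reading the off-diagonal entries as Dynkin edges (a single edge where a_ij = a_ji = -1; a double or triple edge where a_ij * a_ji = 2 or 3), the diagram is a chain of 5 nodes with single edges (A_5). One simple-root ordering that puts it in standard form is (alpha_5, alpha_1, alpha_4, alpha_3, alpha_2). So the algebra is type A_5, i.e. sl(6).

A5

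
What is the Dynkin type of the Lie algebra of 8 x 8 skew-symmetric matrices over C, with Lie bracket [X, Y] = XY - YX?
This is so(8) with 8 even, which has dimension 8(8-1)/2 = 28 and rank 8/2 = 4. In the classification of classical Lie algebras, the orthogonal algebra so(2n) in an even number of variables has type D_n; here n = 4, so the Dynkin diagram is a chain of 2 nodes with a fork of two nodes at one end (D_4). Hence the type is D_4.

type D_4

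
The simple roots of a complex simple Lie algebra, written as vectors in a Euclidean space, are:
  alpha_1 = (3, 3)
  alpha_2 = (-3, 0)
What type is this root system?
type B_2

Compute the Cartan integers a_ij = 2(alpha_i, alpha_j)/(alpha_j, alpha_j); the resulting 2x2 Cartan matrix is
[[2, -2], [-1, 2]].
The roots have two lengths (squared-length ratio 2:1); the short ones are alpha_{2}. The associated Dynkin diagram is a chain of 2 nodes with a double edge at one end; the terminal node there is the unique short simple root (B_2), so the type is B_2 (the algebra so(5)).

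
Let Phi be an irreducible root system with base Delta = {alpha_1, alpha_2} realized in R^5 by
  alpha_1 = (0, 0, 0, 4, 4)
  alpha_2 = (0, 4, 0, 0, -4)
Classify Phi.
type A_2

Compute the Cartan integers a_ij = 2(alpha_i, alpha_j)/(alpha_j, alpha_j); the resulting 2x2 Cartan matrix is
[[2, -1], [-1, 2]].
All simple roots have the same length, so the diagram is simply laced. The associated Dynkin diagram is a chain of 2 nodes with single edges (A_2), so the type is A_2 (the algebra sl(3)).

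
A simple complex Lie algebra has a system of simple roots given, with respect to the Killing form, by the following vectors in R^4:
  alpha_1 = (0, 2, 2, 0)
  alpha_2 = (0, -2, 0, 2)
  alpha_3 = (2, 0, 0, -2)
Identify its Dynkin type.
Compute the Cartan integers a_ij = 2(alpha_i, alpha_j)/(alpha_j, alpha_j); the resulting 3x3 Cartan matrix is
[[2, -1, 0], [-1, 2, -1], [0, -1, 2]].
All simple roots have the same length, so the diagram is simply laced. The associated Dynkin diagram is a chain of 3 nodes with single edges (A_3), so the type is A_3 (the algebra sl(4)).

A_3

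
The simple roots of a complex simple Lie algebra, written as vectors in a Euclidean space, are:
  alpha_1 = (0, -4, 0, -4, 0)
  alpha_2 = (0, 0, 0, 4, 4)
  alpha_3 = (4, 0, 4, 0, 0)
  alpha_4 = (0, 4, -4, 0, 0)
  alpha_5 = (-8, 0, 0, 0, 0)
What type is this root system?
Compute the Cartan integers a_ij = 2(alpha_i, alpha_j)/(alpha_j, alpha_j); the resulting 5x5 Cartan matrix is
[[2, -1, 0, -1, 0], [-1, 2, 0, 0, 0], [0, 0, 2, -1, -1], [-1, 0, -1, 2, 0], [0, 0, -2, 0, 2]].
The roots have two lengths (squared-length ratio 2:1); the short ones are alpha_{1,2,3,4}. The associated Dynkin diagram is a chain of 5 nodes with a double edge at one end; the terminal node there is the unique long simple root (C_5), so the type is C_5 (the algebra sp(10)).

C_5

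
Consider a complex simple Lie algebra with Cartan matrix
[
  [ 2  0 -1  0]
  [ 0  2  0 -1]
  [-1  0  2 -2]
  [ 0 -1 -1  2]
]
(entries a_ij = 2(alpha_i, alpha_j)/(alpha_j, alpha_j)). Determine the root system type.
F4

The matrix has rank 4 with 2's on the diagonal. Reading the off-diagonal entries as Dynkin edges (a single edge where a_ij = a_ji = -1; a double or triple edge where a_ij * a_ji = 2 or 3), the diagram is a chain of 4 nodes with a double edge between the middle two (F_4). One simple-root ordering that puts it in standard form is (alpha_1, alpha_3, alpha_4, alpha_2). So the algebra is type F_4.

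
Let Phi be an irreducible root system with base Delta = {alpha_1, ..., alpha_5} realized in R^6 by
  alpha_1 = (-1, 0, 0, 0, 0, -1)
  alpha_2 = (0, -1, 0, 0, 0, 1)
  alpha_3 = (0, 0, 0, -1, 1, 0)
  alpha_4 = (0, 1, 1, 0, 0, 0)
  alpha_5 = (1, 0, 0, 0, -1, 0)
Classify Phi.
A5

Compute the Cartan integers a_ij = 2(alpha_i, alpha_j)/(alpha_j, alpha_j); the resulting 5x5 Cartan matrix is
[[2, -1, 0, 0, -1], [-1, 2, 0, -1, 0], [0, 0, 2, 0, -1], [0, -1, 0, 2, 0], [-1, 0, -1, 0, 2]].
All simple roots have the same length, so the diagram is simply laced. The associated Dynkin diagram is a chain of 5 nodes with single edges (A_5), so the type is A_5 (the algebra sl(6)).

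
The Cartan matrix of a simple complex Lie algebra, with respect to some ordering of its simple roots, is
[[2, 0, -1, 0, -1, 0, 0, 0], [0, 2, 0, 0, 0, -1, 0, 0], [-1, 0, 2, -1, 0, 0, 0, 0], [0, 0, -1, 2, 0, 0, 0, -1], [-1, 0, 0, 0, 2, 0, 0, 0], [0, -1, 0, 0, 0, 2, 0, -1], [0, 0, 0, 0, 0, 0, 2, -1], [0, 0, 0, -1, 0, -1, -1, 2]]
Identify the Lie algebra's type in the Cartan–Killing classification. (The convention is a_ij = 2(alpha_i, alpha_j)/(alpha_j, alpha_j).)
The matrix has rank 8 with 2's on the diagonal. Reading the off-diagonal entries as Dynkin edges (a single edge where a_ij = a_ji = -1; a double or triple edge where a_ij * a_ji = 2 or 3), the diagram is a chain of 7 nodes with one extra node attached to the third node from one end (E_8). One simple-root ordering that puts it in standard form is (alpha_2, alpha_7, alpha_6, alpha_8, alpha_4, alpha_3, alpha_1, alpha_5). So the algebra is type E_8.

E_8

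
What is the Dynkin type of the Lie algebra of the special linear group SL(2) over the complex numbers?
A1

This is sl(2), which has dimension 2^2 - 1 = 3 and rank 2 - 1 = 1 (a Cartan subalgebra is the diagonal traceless matrices). In the classification of classical Lie algebras, the special linear algebra sl(n+1) has type A_n; here n = 1, so the Dynkin diagram is a chain of 1 nodes with single edges (A_1). Hence the type is A_1.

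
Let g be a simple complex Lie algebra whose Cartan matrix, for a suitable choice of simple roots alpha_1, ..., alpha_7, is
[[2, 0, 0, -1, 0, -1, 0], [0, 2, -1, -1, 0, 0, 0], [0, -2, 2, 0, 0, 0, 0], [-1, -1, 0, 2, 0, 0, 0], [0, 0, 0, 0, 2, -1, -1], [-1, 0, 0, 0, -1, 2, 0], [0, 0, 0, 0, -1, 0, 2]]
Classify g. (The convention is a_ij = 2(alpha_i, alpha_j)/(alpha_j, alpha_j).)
The matrix has rank 7 with 2's on the diagonal. Reading the off-diagonal entries as Dynkin edges (a single edge where a_ij = a_ji = -1; a double or triple edge where a_ij * a_ji = 2 or 3), the diagram is a chain of 7 nodes with a double edge at one end; the terminal node there is the unique long simple root (C_7). One simple-root ordering that puts it in standard form is (alpha_7, alpha_5, alpha_6, alpha_1, alpha_4, alpha_2, alpha_3). So the algebra is type C_7, i.e. sp(14).

C7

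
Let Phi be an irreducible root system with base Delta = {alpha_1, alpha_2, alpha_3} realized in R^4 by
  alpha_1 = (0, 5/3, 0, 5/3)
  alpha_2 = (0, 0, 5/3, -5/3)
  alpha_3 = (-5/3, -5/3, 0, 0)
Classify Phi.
Compute the Cartan integers a_ij = 2(alpha_i, alpha_j)/(alpha_j, alpha_j); the resulting 3x3 Cartan matrix is
[[2, -1, -1], [-1, 2, 0], [-1, 0, 2]].
All simple roots have the same length, so the diagram is simply laced. The associated Dynkin diagram is a chain of 3 nodes with single edges (A_3), so the type is A_3 (the algebra sl(4)).

A_3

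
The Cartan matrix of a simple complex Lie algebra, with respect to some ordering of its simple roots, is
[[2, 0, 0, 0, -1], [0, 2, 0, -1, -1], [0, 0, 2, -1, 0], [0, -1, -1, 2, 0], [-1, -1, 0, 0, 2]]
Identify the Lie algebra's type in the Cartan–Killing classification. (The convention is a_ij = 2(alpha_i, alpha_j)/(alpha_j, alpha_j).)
A_5 (sl(6))

The matrix has rank 5 with 2's on the diagonal. Reading the off-diagonal entries as Dynkin edges (a single edge where a_ij = a_ji = -1; a double or triple edge where a_ij * a_ji = 2 or 3), the diagram is a chain of 5 nodes with single edges (A_5). One simple-root ordering that puts it in standard form is (alpha_1, alpha_5, alpha_2, alpha_4, alpha_3). So the algebra is type A_5, i.e. sl(6).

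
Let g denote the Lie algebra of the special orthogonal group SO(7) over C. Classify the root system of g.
This is so(7) with 7 odd, which has dimension 7(7-1)/2 = 21 and rank (7-1)/2 = 3. In the classification of classical Lie algebras, the orthogonal algebra so(2n+1) in an odd number of variables has type B_n; here n = 3, so the Dynkin diagram is a chain of 3 nodes with a double edge at one end; the terminal node there is the unique short simple root (B_3). Hence the type is B_3.

B3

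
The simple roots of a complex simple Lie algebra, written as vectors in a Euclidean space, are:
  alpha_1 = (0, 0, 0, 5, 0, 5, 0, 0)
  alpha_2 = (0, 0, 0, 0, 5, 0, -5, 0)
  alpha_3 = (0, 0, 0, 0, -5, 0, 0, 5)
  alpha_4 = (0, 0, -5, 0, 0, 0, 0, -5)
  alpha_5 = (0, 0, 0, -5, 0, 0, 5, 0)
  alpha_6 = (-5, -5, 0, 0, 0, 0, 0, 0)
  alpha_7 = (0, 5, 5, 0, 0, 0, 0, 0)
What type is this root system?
Compute the Cartan integers a_ij = 2(alpha_i, alpha_j)/(alpha_j, alpha_j); the resulting 7x7 Cartan matrix is
[[2, 0, 0, 0, -1, 0, 0], [0, 2, -1, 0, -1, 0, 0], [0, -1, 2, -1, 0, 0, 0], [0, 0, -1, 2, 0, 0, -1], [-1, -1, 0, 0, 2, 0, 0], [0, 0, 0, 0, 0, 2, -1], [0, 0, 0, -1, 0, -1, 2]].
All simple roots have the same length, so the diagram is simply laced. The associated Dynkin diagram is a chain of 7 nodes with single edges (A_7), so the type is A_7 (the algebra sl(8)).

A7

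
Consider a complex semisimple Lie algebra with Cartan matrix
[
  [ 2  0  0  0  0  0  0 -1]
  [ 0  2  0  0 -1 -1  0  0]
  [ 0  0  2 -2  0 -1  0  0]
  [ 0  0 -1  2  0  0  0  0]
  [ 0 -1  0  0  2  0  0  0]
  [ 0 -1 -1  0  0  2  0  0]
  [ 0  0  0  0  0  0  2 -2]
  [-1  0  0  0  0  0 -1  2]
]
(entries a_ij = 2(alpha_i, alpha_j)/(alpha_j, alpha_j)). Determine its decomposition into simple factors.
type B_5 + type C_3

The diagram associated to this matrix has two connected components: the simple roots {alpha_2, alpha_3, alpha_4, alpha_5, alpha_6} form a chain of 5 nodes with a double edge at one end; the terminal node there is the unique short simple root (B_5), and {alpha_1, alpha_7, alpha_8} form a chain of 3 nodes with a double edge at one end; the terminal node there is the unique long simple root (C_3). A semisimple Lie algebra decomposes uniquely as the direct sum of simple ideals, one per connected component of its Dynkin diagram, so g ≅ B_5 ⊕ C_3 (dimension 55 + 21 = 76).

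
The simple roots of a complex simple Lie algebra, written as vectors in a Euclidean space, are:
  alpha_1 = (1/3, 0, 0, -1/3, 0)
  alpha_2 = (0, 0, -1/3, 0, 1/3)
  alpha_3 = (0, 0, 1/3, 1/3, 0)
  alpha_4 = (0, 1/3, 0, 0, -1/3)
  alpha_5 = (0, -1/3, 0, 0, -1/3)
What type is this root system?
Compute the Cartan integers a_ij = 2(alpha_i, alpha_j)/(alpha_j, alpha_j); the resulting 5x5 Cartan matrix is
[[2, 0, -1, 0, 0], [0, 2, -1, -1, -1], [-1, -1, 2, 0, 0], [0, -1, 0, 2, 0], [0, -1, 0, 0, 2]].
All simple roots have the same length, so the diagram is simply laced. The associated Dynkin diagram is a chain of 3 nodes with a fork of two nodes at one end (D_5), so the type is D_5 (the algebra so(10)).

D5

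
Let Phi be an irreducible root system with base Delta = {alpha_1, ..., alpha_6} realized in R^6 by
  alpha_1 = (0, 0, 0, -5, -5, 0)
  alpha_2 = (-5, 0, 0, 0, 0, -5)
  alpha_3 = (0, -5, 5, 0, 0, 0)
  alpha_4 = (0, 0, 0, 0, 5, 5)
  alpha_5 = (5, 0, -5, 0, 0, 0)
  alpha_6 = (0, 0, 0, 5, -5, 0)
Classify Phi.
Compute the Cartan integers a_ij = 2(alpha_i, alpha_j)/(alpha_j, alpha_j); the resulting 6x6 Cartan matrix is
[[2, 0, 0, -1, 0, 0], [0, 2, 0, -1, -1, 0], [0, 0, 2, 0, -1, 0], [-1, -1, 0, 2, 0, -1], [0, -1, -1, 0, 2, 0], [0, 0, 0, -1, 0, 2]].
All simple roots have the same length, so the diagram is simply laced. The associated Dynkin diagram is a chain of 4 nodes with a fork of two nodes at one end (D_6), so the type is D_6 (the algebra so(12)).

D_6 (so(12))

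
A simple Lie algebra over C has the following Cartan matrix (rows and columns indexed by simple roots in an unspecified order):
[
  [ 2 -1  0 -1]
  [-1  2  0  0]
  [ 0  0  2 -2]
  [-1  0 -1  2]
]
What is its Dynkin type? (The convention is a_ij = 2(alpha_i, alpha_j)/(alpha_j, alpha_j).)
C_4

The matrix has rank 4 with 2's on the diagonal. Reading the off-diagonal entries as Dynkin edges (a single edge where a_ij = a_ji = -1; a double or triple edge where a_ij * a_ji = 2 or 3), the diagram is a chain of 4 nodes with a double edge at one end; the terminal node there is the unique long simple root (C_4). One simple-root ordering that puts it in standard form is (alpha_2, alpha_1, alpha_4, alpha_3). So the algebra is type C_4, i.e. sp(8).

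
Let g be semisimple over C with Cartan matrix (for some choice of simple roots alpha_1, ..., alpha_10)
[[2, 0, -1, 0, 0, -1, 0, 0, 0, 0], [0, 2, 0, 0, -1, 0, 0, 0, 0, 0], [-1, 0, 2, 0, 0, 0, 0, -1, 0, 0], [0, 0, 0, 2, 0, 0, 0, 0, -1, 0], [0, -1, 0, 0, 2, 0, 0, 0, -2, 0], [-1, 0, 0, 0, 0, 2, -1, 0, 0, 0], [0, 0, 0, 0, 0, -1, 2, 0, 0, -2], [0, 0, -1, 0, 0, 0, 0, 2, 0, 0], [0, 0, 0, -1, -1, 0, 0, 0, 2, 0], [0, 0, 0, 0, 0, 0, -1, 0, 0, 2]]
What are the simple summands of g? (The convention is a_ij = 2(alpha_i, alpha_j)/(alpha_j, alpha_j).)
type B_6 ⊕ type F_4

The diagram associated to this matrix has two connected components: the simple roots {alpha_1, alpha_3, alpha_6, alpha_7, alpha_8, alpha_10} form a chain of 6 nodes with a double edge at one end; the terminal node there is the unique short simple root (B_6), and {alpha_2, alpha_4, alpha_5, alpha_9} form a chain of 4 nodes with a double edge between the middle two (F_4). A semisimple Lie algebra decomposes uniquely as the direct sum of simple ideals, one per connected component of its Dynkin diagram, so g ≅ B_6 ⊕ F_4 (dimension 78 + 52 = 130).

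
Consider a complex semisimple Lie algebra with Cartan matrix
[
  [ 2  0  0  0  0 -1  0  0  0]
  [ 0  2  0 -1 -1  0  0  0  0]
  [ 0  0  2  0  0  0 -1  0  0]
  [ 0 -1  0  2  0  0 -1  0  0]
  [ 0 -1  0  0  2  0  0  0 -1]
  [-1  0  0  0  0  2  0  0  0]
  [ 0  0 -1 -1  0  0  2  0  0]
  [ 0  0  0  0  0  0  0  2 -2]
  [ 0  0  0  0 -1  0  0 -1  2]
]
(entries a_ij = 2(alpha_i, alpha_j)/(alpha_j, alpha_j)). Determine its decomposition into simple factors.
The diagram associated to this matrix has two connected components: the simple roots {alpha_1, alpha_6} form a chain of 2 nodes with single edges (A_2), and {alpha_2, alpha_3, alpha_4, alpha_5, alpha_7, alpha_8, alpha_9} form a chain of 7 nodes with a double edge at one end; the terminal node there is the unique long simple root (C_7). A semisimple Lie algebra decomposes uniquely as the direct sum of simple ideals, one per connected component of its Dynkin diagram, so g ≅ A_2 ⊕ C_7 (dimension 8 + 105 = 113).

type A_2 + type C_7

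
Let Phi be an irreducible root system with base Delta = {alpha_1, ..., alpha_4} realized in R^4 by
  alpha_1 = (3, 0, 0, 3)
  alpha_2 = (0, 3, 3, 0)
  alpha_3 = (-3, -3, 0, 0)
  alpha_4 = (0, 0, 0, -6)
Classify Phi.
Compute the Cartan integers a_ij = 2(alpha_i, alpha_j)/(alpha_j, alpha_j); the resulting 4x4 Cartan matrix is
[[2, 0, -1, -1], [0, 2, -1, 0], [-1, -1, 2, 0], [-2, 0, 0, 2]].
The roots have two lengths (squared-length ratio 2:1); the short ones are alpha_{1,2,3}. The associated Dynkin diagram is a chain of 4 nodes with a double edge at one end; the terminal node there is the unique long simple root (C_4), so the type is C_4 (the algebra sp(8)).

C4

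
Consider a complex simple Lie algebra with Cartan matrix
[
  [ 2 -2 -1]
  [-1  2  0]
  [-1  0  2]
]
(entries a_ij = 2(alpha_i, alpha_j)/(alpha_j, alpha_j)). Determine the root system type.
B_3 (so(7))

The matrix has rank 3 with 2's on the diagonal. Reading the off-diagonal entries as Dynkin edges (a single edge where a_ij = a_ji = -1; a double or triple edge where a_ij * a_ji = 2 or 3), the diagram is a chain of 3 nodes with a double edge at one end; the terminal node there is the unique short simple root (B_3). One simple-root ordering that puts it in standard form is (alpha_3, alpha_1, alpha_2). So the algebra is type B_3, i.e. so(7).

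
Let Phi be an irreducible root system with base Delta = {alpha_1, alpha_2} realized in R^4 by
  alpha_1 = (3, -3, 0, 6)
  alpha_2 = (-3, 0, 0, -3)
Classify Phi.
Compute the Cartan integers a_ij = 2(alpha_i, alpha_j)/(alpha_j, alpha_j); the resulting 2x2 Cartan matrix is
[[2, -3], [-1, 2]].
The roots have two lengths (squared-length ratio 3:1); the short ones are alpha_{2}. The associated Dynkin diagram is two nodes joined by a triple edge (G_2), so the type is G_2.

G_2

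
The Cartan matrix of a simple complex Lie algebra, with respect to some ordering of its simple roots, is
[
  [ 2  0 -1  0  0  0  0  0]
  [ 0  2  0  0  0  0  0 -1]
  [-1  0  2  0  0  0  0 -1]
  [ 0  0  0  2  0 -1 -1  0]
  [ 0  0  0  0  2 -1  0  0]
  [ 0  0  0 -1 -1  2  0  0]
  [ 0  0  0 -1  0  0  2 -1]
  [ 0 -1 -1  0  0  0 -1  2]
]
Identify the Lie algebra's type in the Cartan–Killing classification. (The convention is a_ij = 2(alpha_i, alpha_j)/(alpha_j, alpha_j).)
E_8

The matrix has rank 8 with 2's on the diagonal. Reading the off-diagonal entries as Dynkin edges (a single edge where a_ij = a_ji = -1; a double or triple edge where a_ij * a_ji = 2 or 3), the diagram is a chain of 7 nodes with one extra node attached to the third node from one end (E_8). One simple-root ordering that puts it in standard form is (alpha_1, alpha_2, alpha_3, alpha_8, alpha_7, alpha_4, alpha_6, alpha_5). So the algebra is type E_8.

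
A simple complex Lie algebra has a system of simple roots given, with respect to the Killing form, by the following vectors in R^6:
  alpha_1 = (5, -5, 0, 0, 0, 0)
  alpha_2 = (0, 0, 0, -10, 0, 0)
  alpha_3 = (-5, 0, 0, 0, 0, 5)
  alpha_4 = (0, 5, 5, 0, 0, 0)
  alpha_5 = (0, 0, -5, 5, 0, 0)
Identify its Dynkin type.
C5

Compute the Cartan integers a_ij = 2(alpha_i, alpha_j)/(alpha_j, alpha_j); the resulting 5x5 Cartan matrix is
[[2, 0, -1, -1, 0], [0, 2, 0, 0, -2], [-1, 0, 2, 0, 0], [-1, 0, 0, 2, -1], [0, -1, 0, -1, 2]].
The roots have two lengths (squared-length ratio 2:1); the short ones are alpha_{1,3,4,5}. The associated Dynkin diagram is a chain of 5 nodes with a double edge at one end; the terminal node there is the unique long simple root (C_5), so the type is C_5 (the algebra sp(10)).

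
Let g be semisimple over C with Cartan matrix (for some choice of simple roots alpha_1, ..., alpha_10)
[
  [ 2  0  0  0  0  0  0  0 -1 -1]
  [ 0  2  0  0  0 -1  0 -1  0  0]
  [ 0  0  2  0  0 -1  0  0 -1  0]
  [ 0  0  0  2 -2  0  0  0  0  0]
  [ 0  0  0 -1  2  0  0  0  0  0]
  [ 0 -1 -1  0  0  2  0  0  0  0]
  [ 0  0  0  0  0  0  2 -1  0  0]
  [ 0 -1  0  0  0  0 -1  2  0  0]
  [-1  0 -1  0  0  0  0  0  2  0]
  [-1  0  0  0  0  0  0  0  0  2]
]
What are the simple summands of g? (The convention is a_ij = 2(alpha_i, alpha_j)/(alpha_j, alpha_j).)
The diagram associated to this matrix has two connected components: the simple roots {alpha_1, alpha_2, alpha_3, alpha_6, alpha_7, alpha_8, alpha_9, alpha_10} form a chain of 8 nodes with single edges (A_8), and {alpha_4, alpha_5} form a chain of 2 nodes with a double edge at one end; the terminal node there is the unique short simple root (B_2). A semisimple Lie algebra decomposes uniquely as the direct sum of simple ideals, one per connected component of its Dynkin diagram, so g ≅ A_8 ⊕ B_2 (dimension 80 + 10 = 90).

A8 + B2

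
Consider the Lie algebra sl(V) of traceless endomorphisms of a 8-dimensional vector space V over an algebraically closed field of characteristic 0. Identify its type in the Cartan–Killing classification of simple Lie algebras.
This is sl(8), which has dimension 8^2 - 1 = 63 and rank 8 - 1 = 7 (a Cartan subalgebra is the diagonal traceless matrices). In the classification of classical Lie algebras, the special linear algebra sl(n+1) has type A_n; here n = 7, so the Dynkin diagram is a chain of 7 nodes with single edges (A_7). Hence the type is A_7.

A7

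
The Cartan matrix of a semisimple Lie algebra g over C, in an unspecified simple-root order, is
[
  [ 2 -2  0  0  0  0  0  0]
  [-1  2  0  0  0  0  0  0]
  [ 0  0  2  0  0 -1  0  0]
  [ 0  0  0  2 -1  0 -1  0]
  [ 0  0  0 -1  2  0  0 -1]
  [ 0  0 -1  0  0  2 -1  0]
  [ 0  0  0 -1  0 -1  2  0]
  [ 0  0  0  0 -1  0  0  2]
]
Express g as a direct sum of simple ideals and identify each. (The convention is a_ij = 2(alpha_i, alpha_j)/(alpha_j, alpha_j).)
The diagram associated to this matrix has two connected components: the simple roots {alpha_3, alpha_4, alpha_5, alpha_6, alpha_7, alpha_8} form a chain of 6 nodes with single edges (A_6), and {alpha_1, alpha_2} form a chain of 2 nodes with a double edge at one end; the terminal node there is the unique short simple root (B_2). A semisimple Lie algebra decomposes uniquely as the direct sum of simple ideals, one per connected component of its Dynkin diagram, so g ≅ A_6 ⊕ B_2 (dimension 48 + 10 = 58).

A6 ⊕ B2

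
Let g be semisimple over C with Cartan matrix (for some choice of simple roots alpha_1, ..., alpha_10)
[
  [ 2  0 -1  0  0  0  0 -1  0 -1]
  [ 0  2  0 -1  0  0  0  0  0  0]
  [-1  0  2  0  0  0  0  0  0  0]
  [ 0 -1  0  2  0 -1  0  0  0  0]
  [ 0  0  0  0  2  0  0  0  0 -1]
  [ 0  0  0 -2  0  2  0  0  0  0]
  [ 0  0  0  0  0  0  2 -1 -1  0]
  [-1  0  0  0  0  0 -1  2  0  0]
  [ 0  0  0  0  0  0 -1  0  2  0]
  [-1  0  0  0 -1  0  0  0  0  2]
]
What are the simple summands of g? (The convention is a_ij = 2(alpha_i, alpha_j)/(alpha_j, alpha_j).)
The diagram associated to this matrix has two connected components: the simple roots {alpha_2, alpha_4, alpha_6} form a chain of 3 nodes with a double edge at one end; the terminal node there is the unique long simple root (C_3), and {alpha_1, alpha_3, alpha_5, alpha_7, alpha_8, alpha_9, alpha_10} form a chain of 6 nodes with one extra node attached to the third node from one end (E_7). A semisimple Lie algebra decomposes uniquely as the direct sum of simple ideals, one per connected component of its Dynkin diagram, so g ≅ C_3 ⊕ E_7 (dimension 21 + 133 = 154).

type C_3 + type E_7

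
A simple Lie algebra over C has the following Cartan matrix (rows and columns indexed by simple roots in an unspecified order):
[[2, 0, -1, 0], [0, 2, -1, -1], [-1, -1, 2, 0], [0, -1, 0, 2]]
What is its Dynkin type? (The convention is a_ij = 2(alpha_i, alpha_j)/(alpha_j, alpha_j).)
The matrix has rank 4 with 2's on the diagonal. Reading the off-diagonal entries as Dynkin edges (a single edge where a_ij = a_ji = -1; a double or triple edge where a_ij * a_ji = 2 or 3), the diagram is a chain of 4 nodes with single edges (A_4). One simple-root ordering that puts it in standard form is (alpha_1, alpha_3, alpha_2, alpha_4). So the algebra is type A_4, i.e. sl(5).

A4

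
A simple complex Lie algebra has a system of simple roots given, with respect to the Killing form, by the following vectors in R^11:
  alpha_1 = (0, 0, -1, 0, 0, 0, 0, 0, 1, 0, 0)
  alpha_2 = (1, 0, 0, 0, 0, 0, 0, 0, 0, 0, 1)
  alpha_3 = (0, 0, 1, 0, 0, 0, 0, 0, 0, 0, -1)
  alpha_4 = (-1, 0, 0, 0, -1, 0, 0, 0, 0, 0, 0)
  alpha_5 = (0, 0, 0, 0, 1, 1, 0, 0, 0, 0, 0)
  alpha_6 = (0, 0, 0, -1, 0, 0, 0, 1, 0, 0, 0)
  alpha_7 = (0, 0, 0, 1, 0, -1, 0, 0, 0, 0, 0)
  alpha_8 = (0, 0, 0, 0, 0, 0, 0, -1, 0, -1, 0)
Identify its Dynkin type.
Compute the Cartan integers a_ij = 2(alpha_i, alpha_j)/(alpha_j, alpha_j); the resulting 8x8 Cartan matrix is
[[2, 0, -1, 0, 0, 0, 0, 0], [0, 2, -1, -1, 0, 0, 0, 0], [-1, -1, 2, 0, 0, 0, 0, 0], [0, -1, 0, 2, -1, 0, 0, 0], [0, 0, 0, -1, 2, 0, -1, 0], [0, 0, 0, 0, 0, 2, -1, -1], [0, 0, 0, 0, -1, -1, 2, 0], [0, 0, 0, 0, 0, -1, 0, 2]].
All simple roots have the same length, so the diagram is simply laced. The associated Dynkin diagram is a chain of 8 nodes with single edges (A_8), so the type is A_8 (the algebra sl(9)).

A_8 (sl(9))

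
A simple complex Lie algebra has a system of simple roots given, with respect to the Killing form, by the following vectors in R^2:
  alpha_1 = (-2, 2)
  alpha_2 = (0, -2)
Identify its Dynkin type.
Compute the Cartan integers a_ij = 2(alpha_i, alpha_j)/(alpha_j, alpha_j); the resulting 2x2 Cartan matrix is
[[2, -2], [-1, 2]].
The roots have two lengths (squared-length ratio 2:1); the short ones are alpha_{2}. The associated Dynkin diagram is a chain of 2 nodes with a double edge at one end; the terminal node there is the unique short simple root (B_2), so the type is B_2 (the algebra so(5)).

B_2 (so(5))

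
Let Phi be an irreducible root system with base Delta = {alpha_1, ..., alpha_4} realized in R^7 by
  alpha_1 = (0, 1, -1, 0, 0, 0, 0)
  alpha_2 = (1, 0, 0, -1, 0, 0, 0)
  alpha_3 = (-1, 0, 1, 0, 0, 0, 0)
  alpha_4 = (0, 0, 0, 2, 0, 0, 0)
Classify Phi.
C_4

Compute the Cartan integers a_ij = 2(alpha_i, alpha_j)/(alpha_j, alpha_j); the resulting 4x4 Cartan matrix is
[[2, 0, -1, 0], [0, 2, -1, -1], [-1, -1, 2, 0], [0, -2, 0, 2]].
The roots have two lengths (squared-length ratio 2:1); the short ones are alpha_{1,2,3}. The associated Dynkin diagram is a chain of 4 nodes with a double edge at one end; the terminal node there is the unique long simple root (C_4), so the type is C_4 (the algebra sp(8)).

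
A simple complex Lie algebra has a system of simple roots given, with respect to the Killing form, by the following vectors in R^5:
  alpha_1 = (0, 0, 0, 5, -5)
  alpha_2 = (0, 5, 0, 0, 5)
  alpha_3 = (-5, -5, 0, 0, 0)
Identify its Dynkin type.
A3

Compute the Cartan integers a_ij = 2(alpha_i, alpha_j)/(alpha_j, alpha_j); the resulting 3x3 Cartan matrix is
[[2, -1, 0], [-1, 2, -1], [0, -1, 2]].
All simple roots have the same length, so the diagram is simply laced. The associated Dynkin diagram is a chain of 3 nodes with single edges (A_3), so the type is A_3 (the algebra sl(4)).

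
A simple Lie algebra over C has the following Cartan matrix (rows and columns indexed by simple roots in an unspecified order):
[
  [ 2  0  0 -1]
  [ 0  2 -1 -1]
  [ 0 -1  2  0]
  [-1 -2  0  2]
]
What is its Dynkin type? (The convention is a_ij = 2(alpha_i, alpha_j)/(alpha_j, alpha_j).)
The matrix has rank 4 with 2's on the diagonal. Reading the off-diagonal entries as Dynkin edges (a single edge where a_ij = a_ji = -1; a double or triple edge where a_ij * a_ji = 2 or 3), the diagram is a chain of 4 nodes with a double edge between the middle two (F_4). One simple-root ordering that puts it in standard form is (alpha_1, alpha_4, alpha_2, alpha_3). So the algebra is type F_4.

F_4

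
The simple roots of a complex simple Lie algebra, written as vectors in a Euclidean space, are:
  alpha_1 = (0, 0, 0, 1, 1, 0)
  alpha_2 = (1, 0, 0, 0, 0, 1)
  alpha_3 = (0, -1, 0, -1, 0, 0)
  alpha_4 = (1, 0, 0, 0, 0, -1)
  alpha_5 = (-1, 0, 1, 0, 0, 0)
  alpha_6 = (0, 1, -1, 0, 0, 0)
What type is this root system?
D6

Compute the Cartan integers a_ij = 2(alpha_i, alpha_j)/(alpha_j, alpha_j); the resulting 6x6 Cartan matrix is
[[2, 0, -1, 0, 0, 0], [0, 2, 0, 0, -1, 0], [-1, 0, 2, 0, 0, -1], [0, 0, 0, 2, -1, 0], [0, -1, 0, -1, 2, -1], [0, 0, -1, 0, -1, 2]].
All simple roots have the same length, so the diagram is simply laced. The associated Dynkin diagram is a chain of 4 nodes with a fork of two nodes at one end (D_6), so the type is D_6 (the algebra so(12)).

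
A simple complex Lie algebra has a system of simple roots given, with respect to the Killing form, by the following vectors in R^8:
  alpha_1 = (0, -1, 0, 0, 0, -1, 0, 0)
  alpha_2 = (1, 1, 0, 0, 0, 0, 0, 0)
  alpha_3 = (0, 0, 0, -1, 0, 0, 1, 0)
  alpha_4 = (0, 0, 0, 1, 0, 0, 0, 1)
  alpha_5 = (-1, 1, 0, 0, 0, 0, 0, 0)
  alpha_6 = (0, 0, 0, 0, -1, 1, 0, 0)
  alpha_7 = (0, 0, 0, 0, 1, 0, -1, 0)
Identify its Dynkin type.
Compute the Cartan integers a_ij = 2(alpha_i, alpha_j)/(alpha_j, alpha_j); the resulting 7x7 Cartan matrix is
[[2, -1, 0, 0, -1, -1, 0], [-1, 2, 0, 0, 0, 0, 0], [0, 0, 2, -1, 0, 0, -1], [0, 0, -1, 2, 0, 0, 0], [-1, 0, 0, 0, 2, 0, 0], [-1, 0, 0, 0, 0, 2, -1], [0, 0, -1, 0, 0, -1, 2]].
All simple roots have the same length, so the diagram is simply laced. The associated Dynkin diagram is a chain of 5 nodes with a fork of two nodes at one end (D_7), so the type is D_7 (the algebra so(14)).

D_7 (so(14))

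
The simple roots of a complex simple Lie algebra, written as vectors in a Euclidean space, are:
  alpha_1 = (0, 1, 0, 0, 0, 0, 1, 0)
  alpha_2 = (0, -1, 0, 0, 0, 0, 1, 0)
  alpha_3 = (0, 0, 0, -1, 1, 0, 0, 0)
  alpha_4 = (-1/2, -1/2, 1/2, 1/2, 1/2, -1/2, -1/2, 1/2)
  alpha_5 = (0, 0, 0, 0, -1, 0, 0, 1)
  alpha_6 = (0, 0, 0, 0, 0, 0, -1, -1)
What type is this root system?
type E_6

Compute the Cartan integers a_ij = 2(alpha_i, alpha_j)/(alpha_j, alpha_j); the resulting 6x6 Cartan matrix is
[[2, 0, 0, -1, 0, -1], [0, 2, 0, 0, 0, -1], [0, 0, 2, 0, -1, 0], [-1, 0, 0, 2, 0, 0], [0, 0, -1, 0, 2, -1], [-1, -1, 0, 0, -1, 2]].
All simple roots have the same length, so the diagram is simply laced. The associated Dynkin diagram is a chain of 5 nodes with one extra node attached to the third node from one end (E_6), so the type is E_6.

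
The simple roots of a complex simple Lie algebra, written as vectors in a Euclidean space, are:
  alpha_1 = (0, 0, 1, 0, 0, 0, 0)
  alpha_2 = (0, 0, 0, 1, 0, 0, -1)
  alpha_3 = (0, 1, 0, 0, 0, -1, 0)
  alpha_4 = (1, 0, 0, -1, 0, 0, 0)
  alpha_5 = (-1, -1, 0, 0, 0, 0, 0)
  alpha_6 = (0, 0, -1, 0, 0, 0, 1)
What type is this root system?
type B_6

Compute the Cartan integers a_ij = 2(alpha_i, alpha_j)/(alpha_j, alpha_j); the resulting 6x6 Cartan matrix is
[[2, 0, 0, 0, 0, -1], [0, 2, 0, -1, 0, -1], [0, 0, 2, 0, -1, 0], [0, -1, 0, 2, -1, 0], [0, 0, -1, -1, 2, 0], [-2, -1, 0, 0, 0, 2]].
The roots have two lengths (squared-length ratio 2:1); the short ones are alpha_{1}. The associated Dynkin diagram is a chain of 6 nodes with a double edge at one end; the terminal node there is the unique short simple root (B_6), so the type is B_6 (the algebra so(13)).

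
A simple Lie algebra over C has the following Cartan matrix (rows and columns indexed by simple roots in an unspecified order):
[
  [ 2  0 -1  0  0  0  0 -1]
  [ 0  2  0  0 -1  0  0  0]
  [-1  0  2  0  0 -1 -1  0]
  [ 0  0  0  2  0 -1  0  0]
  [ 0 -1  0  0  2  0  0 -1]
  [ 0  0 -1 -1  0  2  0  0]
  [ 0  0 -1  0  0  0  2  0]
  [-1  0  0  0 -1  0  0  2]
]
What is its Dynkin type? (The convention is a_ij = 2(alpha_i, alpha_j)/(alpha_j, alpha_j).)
E_8

The matrix has rank 8 with 2's on the diagonal. Reading the off-diagonal entries as Dynkin edges (a single edge where a_ij = a_ji = -1; a double or triple edge where a_ij * a_ji = 2 or 3), the diagram is a chain of 7 nodes with one extra node attached to the third node from one end (E_8). One simple-root ordering that puts it in standard form is (alpha_4, alpha_7, alpha_6, alpha_3, alpha_1, alpha_8, alpha_5, alpha_2). So the algebra is type E_8.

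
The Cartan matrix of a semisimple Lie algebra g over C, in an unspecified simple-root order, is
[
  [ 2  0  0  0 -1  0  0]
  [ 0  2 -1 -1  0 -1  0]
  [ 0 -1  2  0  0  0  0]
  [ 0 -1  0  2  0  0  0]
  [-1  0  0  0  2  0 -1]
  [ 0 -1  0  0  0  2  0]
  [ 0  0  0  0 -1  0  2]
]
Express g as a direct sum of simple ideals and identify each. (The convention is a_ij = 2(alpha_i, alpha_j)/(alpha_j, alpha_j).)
The diagram associated to this matrix has two connected components: the simple roots {alpha_1, alpha_5, alpha_7} form a chain of 3 nodes with single edges (A_3), and {alpha_2, alpha_3, alpha_4, alpha_6} form a chain of 2 nodes with a fork of two nodes at one end (D_4). A semisimple Lie algebra decomposes uniquely as the direct sum of simple ideals, one per connected component of its Dynkin diagram, so g ≅ A_3 ⊕ D_4 (dimension 15 + 28 = 43).

A_3 (sl(4)) ⊕ D_4 (so(8))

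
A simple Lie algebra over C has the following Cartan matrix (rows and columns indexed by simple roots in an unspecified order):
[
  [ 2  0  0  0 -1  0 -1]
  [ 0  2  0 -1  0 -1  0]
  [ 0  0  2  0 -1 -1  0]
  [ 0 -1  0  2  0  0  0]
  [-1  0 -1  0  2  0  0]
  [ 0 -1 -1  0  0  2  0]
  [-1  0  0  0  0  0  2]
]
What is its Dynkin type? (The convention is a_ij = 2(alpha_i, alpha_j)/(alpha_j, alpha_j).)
The matrix has rank 7 with 2's on the diagonal. Reading the off-diagonal entries as Dynkin edges (a single edge where a_ij = a_ji = -1; a double or triple edge where a_ij * a_ji = 2 or 3), the diagram is a chain of 7 nodes with single edges (A_7). One simple-root ordering that puts it in standard form is (alpha_4, alpha_2, alpha_6, alpha_3, alpha_5, alpha_1, alpha_7). So the algebra is type A_7, i.e. sl(8).

A_7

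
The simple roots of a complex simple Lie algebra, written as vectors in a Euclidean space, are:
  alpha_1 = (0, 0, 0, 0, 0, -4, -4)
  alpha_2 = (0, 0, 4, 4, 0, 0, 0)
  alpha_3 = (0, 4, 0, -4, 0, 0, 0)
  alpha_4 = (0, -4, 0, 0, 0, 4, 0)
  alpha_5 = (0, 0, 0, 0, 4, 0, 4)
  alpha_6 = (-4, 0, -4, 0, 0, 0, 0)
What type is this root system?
A_6 (sl(7))

Compute the Cartan integers a_ij = 2(alpha_i, alpha_j)/(alpha_j, alpha_j); the resulting 6x6 Cartan matrix is
[[2, 0, 0, -1, -1, 0], [0, 2, -1, 0, 0, -1], [0, -1, 2, -1, 0, 0], [-1, 0, -1, 2, 0, 0], [-1, 0, 0, 0, 2, 0], [0, -1, 0, 0, 0, 2]].
All simple roots have the same length, so the diagram is simply laced. The associated Dynkin diagram is a chain of 6 nodes with single edges (A_6), so the type is A_6 (the algebra sl(7)).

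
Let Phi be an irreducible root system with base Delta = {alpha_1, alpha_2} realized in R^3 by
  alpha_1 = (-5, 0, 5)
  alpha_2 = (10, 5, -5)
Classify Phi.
Compute the Cartan integers a_ij = 2(alpha_i, alpha_j)/(alpha_j, alpha_j); the resulting 2x2 Cartan matrix is
[[2, -1], [-3, 2]].
The roots have two lengths (squared-length ratio 3:1); the short ones are alpha_{1}. The associated Dynkin diagram is two nodes joined by a triple edge (G_2), so the type is G_2.

type G_2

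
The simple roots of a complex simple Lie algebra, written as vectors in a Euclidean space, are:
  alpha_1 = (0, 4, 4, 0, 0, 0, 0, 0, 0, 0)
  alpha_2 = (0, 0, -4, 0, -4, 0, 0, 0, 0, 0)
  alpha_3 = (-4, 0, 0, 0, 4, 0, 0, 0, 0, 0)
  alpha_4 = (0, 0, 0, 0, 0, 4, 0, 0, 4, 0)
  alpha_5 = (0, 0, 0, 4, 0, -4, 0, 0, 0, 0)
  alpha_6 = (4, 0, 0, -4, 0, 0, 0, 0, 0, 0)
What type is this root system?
A6

Compute the Cartan integers a_ij = 2(alpha_i, alpha_j)/(alpha_j, alpha_j); the resulting 6x6 Cartan matrix is
[[2, -1, 0, 0, 0, 0], [-1, 2, -1, 0, 0, 0], [0, -1, 2, 0, 0, -1], [0, 0, 0, 2, -1, 0], [0, 0, 0, -1, 2, -1], [0, 0, -1, 0, -1, 2]].
All simple roots have the same length, so the diagram is simply laced. The associated Dynkin diagram is a chain of 6 nodes with single edges (A_6), so the type is A_6 (the algebra sl(7)).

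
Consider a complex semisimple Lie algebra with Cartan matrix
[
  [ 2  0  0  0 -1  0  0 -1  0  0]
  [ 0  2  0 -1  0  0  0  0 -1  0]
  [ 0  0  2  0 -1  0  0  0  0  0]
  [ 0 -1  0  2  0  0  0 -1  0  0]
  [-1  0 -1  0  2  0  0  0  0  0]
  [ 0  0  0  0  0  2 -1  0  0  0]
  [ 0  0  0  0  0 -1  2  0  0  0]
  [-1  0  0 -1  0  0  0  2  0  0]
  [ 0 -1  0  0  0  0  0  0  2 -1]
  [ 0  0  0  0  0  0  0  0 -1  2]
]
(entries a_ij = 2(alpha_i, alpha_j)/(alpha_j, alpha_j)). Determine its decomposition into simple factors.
A2 + A8

The diagram associated to this matrix has two connected components: the simple roots {alpha_6, alpha_7} form a chain of 2 nodes with single edges (A_2), and {alpha_1, alpha_2, alpha_3, alpha_4, alpha_5, alpha_8, alpha_9, alpha_10} form a chain of 8 nodes with single edges (A_8). A semisimple Lie algebra decomposes uniquely as the direct sum of simple ideals, one per connected component of its Dynkin diagram, so g ≅ A_2 ⊕ A_8 (dimension 8 + 80 = 88).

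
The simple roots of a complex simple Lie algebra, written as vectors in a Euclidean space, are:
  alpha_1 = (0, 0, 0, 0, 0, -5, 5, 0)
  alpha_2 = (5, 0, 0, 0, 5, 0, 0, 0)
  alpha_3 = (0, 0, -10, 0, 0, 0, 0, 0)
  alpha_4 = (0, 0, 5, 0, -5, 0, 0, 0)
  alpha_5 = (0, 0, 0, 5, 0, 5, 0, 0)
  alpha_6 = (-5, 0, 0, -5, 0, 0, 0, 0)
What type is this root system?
Compute the Cartan integers a_ij = 2(alpha_i, alpha_j)/(alpha_j, alpha_j); the resulting 6x6 Cartan matrix is
[[2, 0, 0, 0, -1, 0], [0, 2, 0, -1, 0, -1], [0, 0, 2, -2, 0, 0], [0, -1, -1, 2, 0, 0], [-1, 0, 0, 0, 2, -1], [0, -1, 0, 0, -1, 2]].
The roots have two lengths (squared-length ratio 2:1); the short ones are alpha_{1,2,4,5,6}. The associated Dynkin diagram is a chain of 6 nodes with a double edge at one end; the terminal node there is the unique long simple root (C_6), so the type is C_6 (the algebra sp(12)).

C_6 (sp(12))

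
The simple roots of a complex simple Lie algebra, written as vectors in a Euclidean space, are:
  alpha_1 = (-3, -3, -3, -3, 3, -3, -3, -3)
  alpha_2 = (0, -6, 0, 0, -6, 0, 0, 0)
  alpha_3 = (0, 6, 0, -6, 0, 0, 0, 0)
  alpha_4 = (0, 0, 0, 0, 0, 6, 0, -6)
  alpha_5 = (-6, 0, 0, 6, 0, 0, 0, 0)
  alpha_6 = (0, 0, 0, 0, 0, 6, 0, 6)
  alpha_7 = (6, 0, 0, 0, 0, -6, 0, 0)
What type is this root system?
Compute the Cartan integers a_ij = 2(alpha_i, alpha_j)/(alpha_j, alpha_j); the resulting 7x7 Cartan matrix is
[[2, 0, 0, 0, 0, -1, 0], [0, 2, -1, 0, 0, 0, 0], [0, -1, 2, 0, -1, 0, 0], [0, 0, 0, 2, 0, 0, -1], [0, 0, -1, 0, 2, 0, -1], [-1, 0, 0, 0, 0, 2, -1], [0, 0, 0, -1, -1, -1, 2]].
All simple roots have the same length, so the diagram is simply laced. The associated Dynkin diagram is a chain of 6 nodes with one extra node attached to the third node from one end (E_7), so the type is E_7.

E_7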